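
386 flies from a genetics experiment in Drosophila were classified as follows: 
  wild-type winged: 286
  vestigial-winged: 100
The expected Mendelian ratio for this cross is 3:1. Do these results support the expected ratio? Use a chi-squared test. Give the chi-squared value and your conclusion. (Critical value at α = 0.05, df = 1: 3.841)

Under the 3:1 hypothesis (Σ ratio = 4, N = 386):
  wild-type winged: 386 × 3/4 = 289.5
  vestigial-winged: 386 × 1/4 = 96.5
χ² = Σ (O − E)² / E
  wild-type winged: (286 − 289.5)² / 289.5 = 0.0423
  vestigial-winged: (100 − 96.5)² / 96.5 = 0.1269
χ² = 0.0423 + 0.1269 = 0.1692 ≈ 0.169
Degrees of freedom = 2 − 1 = 1; critical value at α = 0.05 is 3.841.
Since 0.169 < 3.841, we fail to reject the null hypothesis — the data are consistent with the 3:1 ratio.

0.169; consistent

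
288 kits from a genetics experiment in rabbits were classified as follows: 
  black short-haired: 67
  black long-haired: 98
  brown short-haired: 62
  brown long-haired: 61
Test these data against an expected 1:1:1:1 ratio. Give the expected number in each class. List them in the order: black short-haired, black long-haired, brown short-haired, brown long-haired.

Expected counts for N = 288 under a 1:1:1:1 ratio (total parts = 4):
  black short-haired: 288 × 1/4 = 72
  black long-haired: 288 × 1/4 = 72
  brown short-haired: 288 × 1/4 = 72
  brown long-haired: 288 × 1/4 = 72

72, 72, 72, 72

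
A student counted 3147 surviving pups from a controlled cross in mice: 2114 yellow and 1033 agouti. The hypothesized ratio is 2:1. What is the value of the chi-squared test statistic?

Total ratio parts = 3. Expected numbers out of 3147:
  yellow: 3147 × 2/3 = 2098
  agouti: 3147 × 1/3 = 1049
χ² = Σ (O − E)² / E
  yellow: (2114 − 2098)² / 2098 = 0.1220
  agouti: (1033 − 1049)² / 1049 = 0.2440
χ² = 0.1220 + 0.2440 = 0.366

0.366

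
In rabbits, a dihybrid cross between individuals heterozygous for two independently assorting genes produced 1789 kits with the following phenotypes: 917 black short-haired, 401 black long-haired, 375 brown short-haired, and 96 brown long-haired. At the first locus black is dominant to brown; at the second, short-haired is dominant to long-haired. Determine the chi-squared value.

A dihybrid F₂ with independent assortment and complete dominance at both loci gives a 9:3:3:1 phenotypic ratio.
The 9:3:3:1 ratio has 16 parts, so with N = 1789 the expected counts are:
  black short-haired: 1789 × 9/16 = 1006.3125
  black long-haired: 1789 × 3/16 = 335.4375
  brown short-haired: 1789 × 3/16 = 335.4375
  brown long-haired: 1789 × 1/16 = 111.8125
χ² = Σ (O − E)² / E
  black short-haired: (917 − 1006.3125)² / 1006.3125 = 7.9267
  black long-haired: (401 − 335.4375)² / 335.4375 = 12.8144
  brown short-haired: (375 − 335.4375)² / 335.4375 = 4.6661
  brown long-haired: (96 − 111.8125)² / 111.8125 = 2.2362
χ² = 7.9267 + 12.8144 + 4.6661 + 2.2362 = 27.6434 ≈ 27.643

27.643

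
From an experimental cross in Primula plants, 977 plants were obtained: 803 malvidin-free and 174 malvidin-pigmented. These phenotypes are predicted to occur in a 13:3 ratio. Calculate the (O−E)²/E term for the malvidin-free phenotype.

0.106

Total ratio parts = 16. Expected numbers out of 977:
  malvidin-free: 977 × 13/16 = 793.8125
  malvidin-pigmented: 977 × 3/16 = 183.1875
Contribution of malvidin-free: (803 − 793.8125)² / 793.8125 = 0.1063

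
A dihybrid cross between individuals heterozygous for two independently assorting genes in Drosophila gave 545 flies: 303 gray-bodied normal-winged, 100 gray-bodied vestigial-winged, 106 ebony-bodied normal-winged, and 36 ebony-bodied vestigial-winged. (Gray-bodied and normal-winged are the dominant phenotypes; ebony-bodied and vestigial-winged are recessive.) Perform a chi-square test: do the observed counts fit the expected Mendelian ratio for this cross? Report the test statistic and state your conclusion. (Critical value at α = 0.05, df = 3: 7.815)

0.341; consistent

A dihybrid F₂ with independent assortment and complete dominance at both loci gives a 9:3:3:1 phenotypic ratio.
Under the 9:3:3:1 hypothesis (Σ ratio = 16, N = 545):
  gray-bodied normal-winged: 545 × 9/16 = 306.5625
  gray-bodied vestigial-winged: 545 × 3/16 = 102.1875
  ebony-bodied normal-winged: 545 × 3/16 = 102.1875
  ebony-bodied vestigial-winged: 545 × 1/16 = 34.0625
χ² = Σ (O − E)² / E
  gray-bodied normal-winged: (303 − 306.5625)² / 306.5625 = 0.0414
  gray-bodied vestigial-winged: (100 − 102.1875)² / 102.1875 = 0.0468
  ebony-bodied normal-winged: (106 − 102.1875)² / 102.1875 = 0.1422
  ebony-bodied vestigial-winged: (36 − 34.0625)² / 34.0625 = 0.1102
χ² = 0.0414 + 0.0468 + 0.1422 + 0.1102 = 0.3406 ≈ 0.341
Degrees of freedom = 4 − 1 = 3; critical value at α = 0.05 is 7.815.
Since 0.341 < 7.815, we fail to reject the null hypothesis — the data are consistent with the 9:3:3:1 ratio.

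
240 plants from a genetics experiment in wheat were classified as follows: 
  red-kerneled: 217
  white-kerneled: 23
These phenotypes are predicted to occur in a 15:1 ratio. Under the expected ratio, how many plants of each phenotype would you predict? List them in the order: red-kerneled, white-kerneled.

225, 15

Total ratio parts = 16. Expected numbers out of 240:
  red-kerneled: 240 × 15/16 = 225
  white-kerneled: 240 × 1/16 = 15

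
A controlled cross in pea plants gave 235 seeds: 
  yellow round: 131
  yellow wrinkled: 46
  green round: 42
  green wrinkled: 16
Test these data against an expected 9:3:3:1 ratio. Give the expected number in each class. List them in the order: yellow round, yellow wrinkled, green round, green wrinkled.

The 9:3:3:1 ratio has 16 parts, so with N = 235 the expected counts are:
  yellow round: 235 × 9/16 = 132.1875
  yellow wrinkled: 235 × 3/16 = 44.0625
  green round: 235 × 3/16 = 44.0625
  green wrinkled: 235 × 1/16 = 14.6875

132.1875, 44.0625, 44.0625, 14.6875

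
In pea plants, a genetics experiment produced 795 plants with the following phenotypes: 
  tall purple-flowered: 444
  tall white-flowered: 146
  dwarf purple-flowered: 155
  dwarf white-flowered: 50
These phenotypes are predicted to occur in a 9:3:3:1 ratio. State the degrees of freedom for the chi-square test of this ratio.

A goodness-of-fit test with 4 phenotype classes has df = 4 − 1 = 3.

3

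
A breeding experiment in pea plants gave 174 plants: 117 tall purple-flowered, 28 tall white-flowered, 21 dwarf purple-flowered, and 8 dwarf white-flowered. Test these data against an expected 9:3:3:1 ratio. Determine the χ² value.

9.295

Under the 9:3:3:1 hypothesis (Σ ratio = 16, N = 174):
  tall purple-flowered: 174 × 9/16 = 97.875
  tall white-flowered: 174 × 3/16 = 32.625
  dwarf purple-flowered: 174 × 3/16 = 32.625
  dwarf white-flowered: 174 × 1/16 = 10.875
χ² = Σ (O − E)² / E
  tall purple-flowered: (117 − 97.875)² / 97.875 = 3.7371
  tall white-flowered: (28 − 32.625)² / 32.625 = 0.6557
  dwarf purple-flowered: (21 − 32.625)² / 32.625 = 4.1422
  dwarf white-flowered: (8 − 10.875)² / 10.875 = 0.7601
χ² = 3.7371 + 0.6557 + 4.1422 + 0.7601 = 9.2951 ≈ 9.295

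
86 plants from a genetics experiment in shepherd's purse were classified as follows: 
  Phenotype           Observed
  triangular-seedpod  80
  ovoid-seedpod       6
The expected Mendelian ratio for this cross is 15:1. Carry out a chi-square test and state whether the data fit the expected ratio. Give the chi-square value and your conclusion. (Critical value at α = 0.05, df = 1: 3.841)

0.078; consistent

The 15:1 ratio has 16 parts, so with N = 86 the expected counts are:
  triangular-seedpod: 86 × 15/16 = 80.625
  ovoid-seedpod: 86 × 1/16 = 5.375
χ² = Σ (O − E)² / E
  triangular-seedpod: (80 − 80.625)² / 80.625 = 0.0048
  ovoid-seedpod: (6 − 5.375)² / 5.375 = 0.0727
χ² = 0.0048 + 0.0727 = 0.0775 ≈ 0.078
Degrees of freedom = 2 − 1 = 1; critical value at α = 0.05 is 3.841.
Since 0.078 < 3.841, we fail to reject the null hypothesis — the data are consistent with the 15:1 ratio.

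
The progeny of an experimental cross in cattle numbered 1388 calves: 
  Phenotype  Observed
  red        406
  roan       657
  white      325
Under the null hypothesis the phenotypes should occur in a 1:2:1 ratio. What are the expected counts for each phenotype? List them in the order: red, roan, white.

The 1:2:1 ratio has 4 parts, so with N = 1388 the expected counts are:
  red: 1388 × 1/4 = 347
  roan: 1388 × 2/4 = 694
  white: 1388 × 1/4 = 347

347, 694, 347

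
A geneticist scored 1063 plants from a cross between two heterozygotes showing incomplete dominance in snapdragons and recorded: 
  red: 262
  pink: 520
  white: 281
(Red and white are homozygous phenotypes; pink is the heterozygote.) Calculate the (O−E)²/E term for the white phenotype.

0.875

With incomplete dominance, a heterozygote × heterozygote cross gives a 1:2:1 phenotypic ratio.
Expected counts for N = 1063 under a 1:2:1 ratio (total parts = 4):
  red: 1063 × 1/4 = 265.75
  pink: 1063 × 2/4 = 531.5
  white: 1063 × 1/4 = 265.75
Contribution of white: (281 − 265.75)² / 265.75 = 0.8751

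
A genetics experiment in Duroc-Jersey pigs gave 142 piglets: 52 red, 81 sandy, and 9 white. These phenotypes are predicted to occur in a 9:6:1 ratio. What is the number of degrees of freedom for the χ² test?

2

A goodness-of-fit test with 3 phenotype classes has df = 3 − 1 = 2.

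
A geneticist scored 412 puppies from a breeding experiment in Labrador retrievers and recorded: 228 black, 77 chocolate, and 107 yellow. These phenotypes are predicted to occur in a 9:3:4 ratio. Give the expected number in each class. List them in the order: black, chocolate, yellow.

231.75, 77.25, 103

Total ratio parts = 16. Expected numbers out of 412:
  black: 412 × 9/16 = 231.75
  chocolate: 412 × 3/16 = 77.25
  yellow: 412 × 4/16 = 103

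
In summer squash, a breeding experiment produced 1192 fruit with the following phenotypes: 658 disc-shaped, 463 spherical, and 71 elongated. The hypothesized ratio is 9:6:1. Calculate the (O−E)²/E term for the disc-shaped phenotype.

Expected counts for N = 1192 under a 9:6:1 ratio (total parts = 16):
  disc-shaped: 1192 × 9/16 = 670.5
  spherical: 1192 × 6/16 = 447
  elongated: 1192 × 1/16 = 74.5
Contribution of disc-shaped: (658 − 670.5)² / 670.5 = 0.2330

0.233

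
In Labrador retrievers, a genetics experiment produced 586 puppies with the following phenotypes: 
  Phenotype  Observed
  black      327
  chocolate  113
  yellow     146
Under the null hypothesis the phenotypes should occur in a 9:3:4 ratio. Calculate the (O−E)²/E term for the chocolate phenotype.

The 9:3:4 ratio has 16 parts, so with N = 586 the expected counts are:
  black: 586 × 9/16 = 329.625
  chocolate: 586 × 3/16 = 109.875
  yellow: 586 × 4/16 = 146.5
Contribution of chocolate: (113 − 109.875)² / 109.875 = 0.0889

0.089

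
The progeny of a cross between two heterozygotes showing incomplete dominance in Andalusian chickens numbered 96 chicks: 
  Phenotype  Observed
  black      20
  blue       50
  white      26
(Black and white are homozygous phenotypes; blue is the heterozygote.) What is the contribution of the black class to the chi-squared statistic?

With incomplete dominance, a heterozygote × heterozygote cross gives a 1:2:1 phenotypic ratio.
The 1:2:1 ratio has 4 parts, so with N = 96 the expected counts are:
  black: 96 × 1/4 = 24
  blue: 96 × 2/4 = 48
  white: 96 × 1/4 = 24
Contribution of black: (20 − 24)² / 24 = 0.6667

0.667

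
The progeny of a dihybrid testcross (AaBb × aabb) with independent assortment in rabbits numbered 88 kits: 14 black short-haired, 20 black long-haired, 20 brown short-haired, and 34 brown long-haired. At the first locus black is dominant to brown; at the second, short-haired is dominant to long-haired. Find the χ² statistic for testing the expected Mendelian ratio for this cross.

A dihybrid testcross with independent assortment gives a 1:1:1:1 ratio.
Under the 1:1:1:1 hypothesis (Σ ratio = 4, N = 88):
  black short-haired: 88 × 1/4 = 22
  black long-haired: 88 × 1/4 = 22
  brown short-haired: 88 × 1/4 = 22
  brown long-haired: 88 × 1/4 = 22
χ² = Σ (O − E)² / E
  black short-haired: (14 − 22)² / 22 = 2.9091
  black long-haired: (20 − 22)² / 22 = 0.1818
  brown short-haired: (20 − 22)² / 22 = 0.1818
  brown long-haired: (34 − 22)² / 22 = 6.5455
χ² = 2.9091 + 0.1818 + 0.1818 + 6.5455 = 9.8182 ≈ 9.818

9.818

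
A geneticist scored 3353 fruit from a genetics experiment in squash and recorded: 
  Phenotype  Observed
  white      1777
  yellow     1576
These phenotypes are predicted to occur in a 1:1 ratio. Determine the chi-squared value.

The 1:1 ratio has 2 parts, so with N = 3353 the expected counts are:
  white: 3353 × 1/2 = 1676.5
  yellow: 3353 × 1/2 = 1676.5
χ² = Σ (O − E)² / E
  white: (1777 − 1676.5)² / 1676.5 = 6.0246
  yellow: (1576 − 1676.5)² / 1676.5 = 6.0246
χ² = 6.0246 + 6.0246 = 12.0492 ≈ 12.049

12.049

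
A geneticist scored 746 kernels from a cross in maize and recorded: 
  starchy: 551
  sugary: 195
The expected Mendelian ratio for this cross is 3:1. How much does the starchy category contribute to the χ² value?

0.129

Expected counts for N = 746 under a 3:1 ratio (total parts = 4):
  starchy: 746 × 3/4 = 559.5
  sugary: 746 × 1/4 = 186.5
Contribution of starchy: (551 − 559.5)² / 559.5 = 0.1291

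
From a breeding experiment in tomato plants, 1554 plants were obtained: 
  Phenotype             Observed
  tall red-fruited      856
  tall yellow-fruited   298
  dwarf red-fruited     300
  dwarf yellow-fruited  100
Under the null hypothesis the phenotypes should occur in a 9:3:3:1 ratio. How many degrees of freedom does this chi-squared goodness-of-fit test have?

3

A goodness-of-fit test with 4 phenotype classes has df = 4 − 1 = 3.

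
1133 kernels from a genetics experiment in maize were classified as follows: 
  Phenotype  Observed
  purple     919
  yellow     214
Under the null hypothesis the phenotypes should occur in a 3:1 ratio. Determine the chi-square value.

Under the 3:1 hypothesis (Σ ratio = 4, N = 1133):
  purple: 1133 × 3/4 = 849.75
  yellow: 1133 × 1/4 = 283.25
χ² = Σ (O − E)² / E
  purple: (919 − 849.75)² / 849.75 = 5.6435
  yellow: (214 − 283.25)² / 283.25 = 16.9305
χ² = 5.6435 + 16.9305 = 22.574

22.574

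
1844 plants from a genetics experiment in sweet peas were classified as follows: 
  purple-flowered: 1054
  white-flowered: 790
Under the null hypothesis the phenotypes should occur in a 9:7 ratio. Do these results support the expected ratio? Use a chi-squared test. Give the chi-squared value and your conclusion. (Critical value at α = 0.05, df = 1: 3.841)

The 9:7 ratio has 16 parts, so with N = 1844 the expected counts are:
  purple-flowered: 1844 × 9/16 = 1037.25
  white-flowered: 1844 × 7/16 = 806.75
χ² = Σ (O − E)² / E
  purple-flowered: (1054 − 1037.25)² / 1037.25 = 0.2705
  white-flowered: (790 − 806.75)² / 806.75 = 0.3478
χ² = 0.2705 + 0.3478 = 0.6183 ≈ 0.618
Degrees of freedom = 2 − 1 = 1; critical value at α = 0.05 is 3.841.
Since 0.618 < 3.841, we fail to reject the null hypothesis — the data are consistent with the 9:7 ratio.

0.618; consistent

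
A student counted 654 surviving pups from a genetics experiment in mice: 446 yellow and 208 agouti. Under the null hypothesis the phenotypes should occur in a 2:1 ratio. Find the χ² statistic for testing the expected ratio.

Total ratio parts = 3. Expected numbers out of 654:
  yellow: 654 × 2/3 = 436
  agouti: 654 × 1/3 = 218
χ² = Σ (O − E)² / E
  yellow: (446 − 436)² / 436 = 0.2294
  agouti: (208 − 218)² / 218 = 0.4587
χ² = 0.2294 + 0.4587 = 0.6881 ≈ 0.688

0.688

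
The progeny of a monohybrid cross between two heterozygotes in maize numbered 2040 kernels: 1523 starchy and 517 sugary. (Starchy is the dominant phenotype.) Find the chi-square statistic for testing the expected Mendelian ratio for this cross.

For a monohybrid cross between heterozygotes with complete dominance, the expected phenotypic ratio is 3:1.
Expected counts for N = 2040 under a 3:1 ratio (total parts = 4):
  starchy: 2040 × 3/4 = 1530
  sugary: 2040 × 1/4 = 510
χ² = Σ (O − E)² / E
  starchy: (1523 − 1530)² / 1530 = 0.0320
  sugary: (517 − 510)² / 510 = 0.0961
χ² = 0.0320 + 0.0961 = 0.1281 ≈ 0.128

0.128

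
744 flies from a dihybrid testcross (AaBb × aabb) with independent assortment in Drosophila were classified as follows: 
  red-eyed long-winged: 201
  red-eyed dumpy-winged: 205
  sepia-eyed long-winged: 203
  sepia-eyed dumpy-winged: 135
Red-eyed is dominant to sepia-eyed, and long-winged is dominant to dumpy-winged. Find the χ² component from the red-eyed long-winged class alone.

A dihybrid testcross with independent assortment gives a 1:1:1:1 ratio.
Expected counts for N = 744 under a 1:1:1:1 ratio (total parts = 4):
  red-eyed long-winged: 744 × 1/4 = 186
  red-eyed dumpy-winged: 744 × 1/4 = 186
  sepia-eyed long-winged: 744 × 1/4 = 186
  sepia-eyed dumpy-winged: 744 × 1/4 = 186
Contribution of red-eyed long-winged: (201 − 186)² / 186 = 1.2097

1.210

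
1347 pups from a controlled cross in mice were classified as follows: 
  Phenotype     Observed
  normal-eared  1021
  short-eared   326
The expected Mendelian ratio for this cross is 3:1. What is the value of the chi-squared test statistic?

0.458

Under the 3:1 hypothesis (Σ ratio = 4, N = 1347):
  normal-eared: 1347 × 3/4 = 1010.25
  short-eared: 1347 × 1/4 = 336.75
χ² = Σ (O − E)² / E
  normal-eared: (1021 − 1010.25)² / 1010.25 = 0.1144
  short-eared: (326 − 336.75)² / 336.75 = 0.3432
χ² = 0.1144 + 0.3432 = 0.4576 ≈ 0.458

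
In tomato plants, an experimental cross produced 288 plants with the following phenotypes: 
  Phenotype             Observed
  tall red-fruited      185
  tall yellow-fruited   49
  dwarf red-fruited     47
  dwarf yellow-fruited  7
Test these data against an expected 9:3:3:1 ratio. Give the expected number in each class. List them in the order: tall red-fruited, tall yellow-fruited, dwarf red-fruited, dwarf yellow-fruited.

162, 54, 54, 18

Total ratio parts = 16. Expected numbers out of 288:
  tall red-fruited: 288 × 9/16 = 162
  tall yellow-fruited: 288 × 3/16 = 54
  dwarf red-fruited: 288 × 3/16 = 54
  dwarf yellow-fruited: 288 × 1/16 = 18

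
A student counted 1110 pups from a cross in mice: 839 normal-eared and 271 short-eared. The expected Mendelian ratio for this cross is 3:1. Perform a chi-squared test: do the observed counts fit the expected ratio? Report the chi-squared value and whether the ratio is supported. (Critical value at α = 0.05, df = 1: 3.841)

0.203; consistent

Under the 3:1 hypothesis (Σ ratio = 4, N = 1110):
  normal-eared: 1110 × 3/4 = 832.5
  short-eared: 1110 × 1/4 = 277.5
χ² = Σ (O − E)² / E
  normal-eared: (839 − 832.5)² / 832.5 = 0.0508
  short-eared: (271 − 277.5)² / 277.5 = 0.1523
χ² = 0.0508 + 0.1523 = 0.2031 ≈ 0.203
Degrees of freedom = 2 − 1 = 1; critical value at α = 0.05 is 3.841.
Since 0.203 < 3.841, we fail to reject the null hypothesis — the data are consistent with the 3:1 ratio.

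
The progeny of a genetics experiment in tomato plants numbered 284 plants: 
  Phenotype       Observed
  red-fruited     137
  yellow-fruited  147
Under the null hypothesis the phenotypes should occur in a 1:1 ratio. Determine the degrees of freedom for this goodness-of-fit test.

A goodness-of-fit test with 2 phenotype classes has df = 2 − 1 = 1.

1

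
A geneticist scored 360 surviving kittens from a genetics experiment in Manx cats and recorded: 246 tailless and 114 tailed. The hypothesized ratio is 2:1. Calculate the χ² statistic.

Expected counts for N = 360 under a 2:1 ratio (total parts = 3):
  tailless: 360 × 2/3 = 240
  tailed: 360 × 1/3 = 120
χ² = Σ (O − E)² / E
  tailless: (246 − 240)² / 240 = 0.1500
  tailed: (114 − 120)² / 120 = 0.3000
χ² = 0.1500 + 0.3000 = 0.450

0.450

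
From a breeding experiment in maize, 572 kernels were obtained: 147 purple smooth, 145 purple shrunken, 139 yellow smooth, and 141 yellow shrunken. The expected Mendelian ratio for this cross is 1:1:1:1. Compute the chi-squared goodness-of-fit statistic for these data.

0.280

Under the 1:1:1:1 hypothesis (Σ ratio = 4, N = 572):
  purple smooth: 572 × 1/4 = 143
  purple shrunken: 572 × 1/4 = 143
  yellow smooth: 572 × 1/4 = 143
  yellow shrunken: 572 × 1/4 = 143
χ² = Σ (O − E)² / E
  purple smooth: (147 − 143)² / 143 = 0.1119
  purple shrunken: (145 − 143)² / 143 = 0.0280
  yellow smooth: (139 − 143)² / 143 = 0.1119
  yellow shrunken: (141 − 143)² / 143 = 0.0280
χ² = 0.1119 + 0.0280 + 0.1119 + 0.0280 = 0.2798 ≈ 0.280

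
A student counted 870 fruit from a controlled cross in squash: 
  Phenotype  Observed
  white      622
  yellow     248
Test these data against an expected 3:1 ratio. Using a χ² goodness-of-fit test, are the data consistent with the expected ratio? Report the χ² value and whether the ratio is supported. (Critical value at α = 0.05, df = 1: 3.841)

Expected counts for N = 870 under a 3:1 ratio (total parts = 4):
  white: 870 × 3/4 = 652.5
  yellow: 870 × 1/4 = 217.5
χ² = Σ (O − E)² / E
  white: (622 − 652.5)² / 652.5 = 1.4257
  yellow: (248 − 217.5)² / 217.5 = 4.2770
χ² = 1.4257 + 4.2770 = 5.7027 ≈ 5.703
Degrees of freedom = 2 − 1 = 1; critical value at α = 0.05 is 3.841.
Since 5.703 > 3.841, we reject the null hypothesis — the data do not fit the 3:1 ratio.

5.703; not consistent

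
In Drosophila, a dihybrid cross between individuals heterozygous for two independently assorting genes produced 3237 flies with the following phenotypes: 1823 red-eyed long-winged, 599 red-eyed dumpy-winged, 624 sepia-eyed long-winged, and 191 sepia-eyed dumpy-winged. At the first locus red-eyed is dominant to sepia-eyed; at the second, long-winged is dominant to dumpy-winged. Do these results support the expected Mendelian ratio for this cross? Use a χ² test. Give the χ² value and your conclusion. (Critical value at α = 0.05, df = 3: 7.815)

1.219; consistent

A dihybrid F₂ with independent assortment and complete dominance at both loci gives a 9:3:3:1 phenotypic ratio.
Under the 9:3:3:1 hypothesis (Σ ratio = 16, N = 3237):
  red-eyed long-winged: 3237 × 9/16 = 1820.8125
  red-eyed dumpy-winged: 3237 × 3/16 = 606.9375
  sepia-eyed long-winged: 3237 × 3/16 = 606.9375
  sepia-eyed dumpy-winged: 3237 × 1/16 = 202.3125
χ² = Σ (O − E)² / E
  red-eyed long-winged: (1823 − 1820.8125)² / 1820.8125 = 0.0026
  red-eyed dumpy-winged: (599 − 606.9375)² / 606.9375 = 0.1038
  sepia-eyed long-winged: (624 − 606.9375)² / 606.9375 = 0.4797
  sepia-eyed dumpy-winged: (191 − 202.3125)² / 202.3125 = 0.6325
χ² = 0.0026 + 0.1038 + 0.4797 + 0.6325 = 1.2186 ≈ 1.219
Degrees of freedom = 4 − 1 = 3; critical value at α = 0.05 is 7.815.
Since 1.219 < 7.815, we fail to reject the null hypothesis — the data are consistent with the 9:3:3:1 ratio.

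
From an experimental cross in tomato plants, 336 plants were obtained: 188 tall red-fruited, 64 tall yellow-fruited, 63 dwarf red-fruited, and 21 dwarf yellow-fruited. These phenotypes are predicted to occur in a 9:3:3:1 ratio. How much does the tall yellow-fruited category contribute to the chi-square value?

Expected counts for N = 336 under a 9:3:3:1 ratio (total parts = 16):
  tall red-fruited: 336 × 9/16 = 189
  tall yellow-fruited: 336 × 3/16 = 63
  dwarf red-fruited: 336 × 3/16 = 63
  dwarf yellow-fruited: 336 × 1/16 = 21
Contribution of tall yellow-fruited: (64 − 63)² / 63 = 0.0159

0.016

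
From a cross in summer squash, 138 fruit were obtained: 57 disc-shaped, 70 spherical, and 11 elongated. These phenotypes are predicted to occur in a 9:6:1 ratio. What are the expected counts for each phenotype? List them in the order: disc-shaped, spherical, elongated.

77.625, 51.75, 8.625

Expected counts for N = 138 under a 9:6:1 ratio (total parts = 16):
  disc-shaped: 138 × 9/16 = 77.625
  spherical: 138 × 6/16 = 51.75
  elongated: 138 × 1/16 = 8.625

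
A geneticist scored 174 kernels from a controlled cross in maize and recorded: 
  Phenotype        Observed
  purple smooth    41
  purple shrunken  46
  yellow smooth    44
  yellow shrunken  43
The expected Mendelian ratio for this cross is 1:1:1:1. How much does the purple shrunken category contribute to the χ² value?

Total ratio parts = 4. Expected numbers out of 174:
  purple smooth: 174 × 1/4 = 43.5
  purple shrunken: 174 × 1/4 = 43.5
  yellow smooth: 174 × 1/4 = 43.5
  yellow shrunken: 174 × 1/4 = 43.5
Contribution of purple shrunken: (46 − 43.5)² / 43.5 = 0.1437

0.144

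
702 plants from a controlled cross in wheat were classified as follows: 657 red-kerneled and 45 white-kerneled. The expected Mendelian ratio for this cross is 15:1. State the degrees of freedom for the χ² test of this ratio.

1

A goodness-of-fit test with 2 phenotype classes has df = 2 − 1 = 1.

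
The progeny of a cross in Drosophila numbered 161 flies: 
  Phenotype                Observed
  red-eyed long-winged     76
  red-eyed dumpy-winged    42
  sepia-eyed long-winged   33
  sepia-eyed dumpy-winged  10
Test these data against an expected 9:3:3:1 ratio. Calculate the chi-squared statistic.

7.226

Expected counts for N = 161 under a 9:3:3:1 ratio (total parts = 16):
  red-eyed long-winged: 161 × 9/16 = 90.5625
  red-eyed dumpy-winged: 161 × 3/16 = 30.1875
  sepia-eyed long-winged: 161 × 3/16 = 30.1875
  sepia-eyed dumpy-winged: 161 × 1/16 = 10.0625
χ² = Σ (O − E)² / E
  red-eyed long-winged: (76 − 90.5625)² / 90.5625 = 2.3417
  red-eyed dumpy-winged: (42 − 30.1875)² / 30.1875 = 4.6223
  sepia-eyed long-winged: (33 − 30.1875)² / 30.1875 = 0.2620
  sepia-eyed dumpy-winged: (10 − 10.0625)² / 10.0625 = 0.0004
χ² = 2.3417 + 4.6223 + 0.2620 + 0.0004 = 7.2264 ≈ 7.226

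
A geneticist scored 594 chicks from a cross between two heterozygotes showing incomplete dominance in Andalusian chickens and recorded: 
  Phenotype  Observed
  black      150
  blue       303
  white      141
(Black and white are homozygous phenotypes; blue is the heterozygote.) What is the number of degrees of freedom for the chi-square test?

2

With incomplete dominance, a heterozygote × heterozygote cross gives a 1:2:1 phenotypic ratio.
A goodness-of-fit test with 3 phenotype classes has df = 3 − 1 = 2.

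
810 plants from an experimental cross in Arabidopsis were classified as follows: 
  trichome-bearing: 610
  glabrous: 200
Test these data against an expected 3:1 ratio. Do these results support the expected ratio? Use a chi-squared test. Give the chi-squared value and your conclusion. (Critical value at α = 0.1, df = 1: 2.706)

Expected counts for N = 810 under a 3:1 ratio (total parts = 4):
  trichome-bearing: 810 × 3/4 = 607.5
  glabrous: 810 × 1/4 = 202.5
χ² = Σ (O − E)² / E
  trichome-bearing: (610 − 607.5)² / 607.5 = 0.0103
  glabrous: (200 − 202.5)² / 202.5 = 0.0309
χ² = 0.0103 + 0.0309 = 0.0412 ≈ 0.041
Degrees of freedom = 2 − 1 = 1; critical value at α = 0.1 is 2.706.
Since 0.041 < 2.706, we fail to reject the null hypothesis — the data are consistent with the 3:1 ratio.

0.041; consistent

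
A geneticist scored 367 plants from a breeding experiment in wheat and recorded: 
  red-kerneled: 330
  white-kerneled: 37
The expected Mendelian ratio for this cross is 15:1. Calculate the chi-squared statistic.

Total ratio parts = 16. Expected numbers out of 367:
  red-kerneled: 367 × 15/16 = 344.0625
  white-kerneled: 367 × 1/16 = 22.9375
χ² = Σ (O − E)² / E
  red-kerneled: (330 − 344.0625)² / 344.0625 = 0.5748
  white-kerneled: (37 − 22.9375)² / 22.9375 = 8.6214
χ² = 0.5748 + 8.6214 = 9.1962 ≈ 9.196

9.196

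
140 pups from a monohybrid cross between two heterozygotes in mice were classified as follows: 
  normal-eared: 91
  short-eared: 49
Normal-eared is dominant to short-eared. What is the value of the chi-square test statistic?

7.467

For a monohybrid cross between heterozygotes with complete dominance, the expected phenotypic ratio is 3:1.
Expected counts for N = 140 under a 3:1 ratio (total parts = 4):
  normal-eared: 140 × 3/4 = 105
  short-eared: 140 × 1/4 = 35
χ² = Σ (O − E)² / E
  normal-eared: (91 − 105)² / 105 = 1.8667
  short-eared: (49 − 35)² / 35 = 5.6000
χ² = 1.8667 + 5.6000 = 7.4667 ≈ 7.467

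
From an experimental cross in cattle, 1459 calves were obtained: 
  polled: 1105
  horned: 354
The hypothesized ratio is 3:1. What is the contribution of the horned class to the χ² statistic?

Expected counts for N = 1459 under a 3:1 ratio (total parts = 4):
  polled: 1459 × 3/4 = 1094.25
  horned: 1459 × 1/4 = 364.75
Contribution of horned: (354 − 364.75)² / 364.75 = 0.3168

0.317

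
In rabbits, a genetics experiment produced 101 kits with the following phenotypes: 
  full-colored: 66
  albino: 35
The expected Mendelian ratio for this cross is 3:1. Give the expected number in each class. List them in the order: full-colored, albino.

75.75, 25.25

Under the 3:1 hypothesis (Σ ratio = 4, N = 101):
  full-colored: 101 × 3/4 = 75.75
  albino: 101 × 1/4 = 25.25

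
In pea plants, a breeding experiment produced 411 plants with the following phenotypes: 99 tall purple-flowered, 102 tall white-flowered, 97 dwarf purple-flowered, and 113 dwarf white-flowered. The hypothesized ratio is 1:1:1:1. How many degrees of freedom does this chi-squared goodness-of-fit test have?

A goodness-of-fit test with 4 phenotype classes has df = 4 − 1 = 3.

3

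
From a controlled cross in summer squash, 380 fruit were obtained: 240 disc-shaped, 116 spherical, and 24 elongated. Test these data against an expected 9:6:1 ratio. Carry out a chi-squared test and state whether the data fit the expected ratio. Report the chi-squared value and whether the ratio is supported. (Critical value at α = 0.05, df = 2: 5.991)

Total ratio parts = 16. Expected numbers out of 380:
  disc-shaped: 380 × 9/16 = 213.75
  spherical: 380 × 6/16 = 142.5
  elongated: 380 × 1/16 = 23.75
χ² = Σ (O − E)² / E
  disc-shaped: (240 − 213.75)² / 213.75 = 3.2237
  spherical: (116 − 142.5)² / 142.5 = 4.9281
  elongated: (24 − 23.75)² / 23.75 = 0.0026
χ² = 3.2237 + 4.9281 + 0.0026 = 8.1544 ≈ 8.154
Degrees of freedom = 3 − 1 = 2; critical value at α = 0.05 is 5.991.
Since 8.154 > 5.991, we reject the null hypothesis — the data do not fit the 9:6:1 ratio.

8.154; not consistent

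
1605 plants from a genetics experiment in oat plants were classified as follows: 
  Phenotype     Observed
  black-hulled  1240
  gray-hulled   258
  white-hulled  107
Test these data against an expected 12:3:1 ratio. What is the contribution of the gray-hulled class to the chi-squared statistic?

6.126

Under the 12:3:1 hypothesis (Σ ratio = 16, N = 1605):
  black-hulled: 1605 × 12/16 = 1203.75
  gray-hulled: 1605 × 3/16 = 300.9375
  white-hulled: 1605 × 1/16 = 100.3125
Contribution of gray-hulled: (258 − 300.9375)² / 300.9375 = 6.1263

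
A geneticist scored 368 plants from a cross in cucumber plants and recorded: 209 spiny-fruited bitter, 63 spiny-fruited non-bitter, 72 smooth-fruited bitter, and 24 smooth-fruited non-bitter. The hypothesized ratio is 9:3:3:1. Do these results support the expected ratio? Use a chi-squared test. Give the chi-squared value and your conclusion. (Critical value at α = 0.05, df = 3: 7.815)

0.715; consistent

The 9:3:3:1 ratio has 16 parts, so with N = 368 the expected counts are:
  spiny-fruited bitter: 368 × 9/16 = 207
  spiny-fruited non-bitter: 368 × 3/16 = 69
  smooth-fruited bitter: 368 × 3/16 = 69
  smooth-fruited non-bitter: 368 × 1/16 = 23
χ² = Σ (O − E)² / E
  spiny-fruited bitter: (209 − 207)² / 207 = 0.0193
  spiny-fruited non-bitter: (63 − 69)² / 69 = 0.5217
  smooth-fruited bitter: (72 − 69)² / 69 = 0.1304
  smooth-fruited non-bitter: (24 − 23)² / 23 = 0.0435
χ² = 0.0193 + 0.5217 + 0.1304 + 0.0435 = 0.7149 ≈ 0.715
Degrees of freedom = 4 − 1 = 3; critical value at α = 0.05 is 7.815.
Since 0.715 < 7.815, we fail to reject the null hypothesis — the data are consistent with the 9:3:3:1 ratio.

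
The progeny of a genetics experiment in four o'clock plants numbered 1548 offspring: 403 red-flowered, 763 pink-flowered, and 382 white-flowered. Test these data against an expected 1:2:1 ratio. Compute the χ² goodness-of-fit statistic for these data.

0.882

The 1:2:1 ratio has 4 parts, so with N = 1548 the expected counts are:
  red-flowered: 1548 × 1/4 = 387
  pink-flowered: 1548 × 2/4 = 774
  white-flowered: 1548 × 1/4 = 387
χ² = Σ (O − E)² / E
  red-flowered: (403 − 387)² / 387 = 0.6615
  pink-flowered: (763 − 774)² / 774 = 0.1563
  white-flowered: (382 − 387)² / 387 = 0.0646
χ² = 0.6615 + 0.1563 + 0.0646 = 0.8824 ≈ 0.882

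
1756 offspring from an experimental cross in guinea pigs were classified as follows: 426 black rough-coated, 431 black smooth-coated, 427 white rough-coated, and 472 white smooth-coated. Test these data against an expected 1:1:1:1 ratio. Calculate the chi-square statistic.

3.339

The 1:1:1:1 ratio has 4 parts, so with N = 1756 the expected counts are:
  black rough-coated: 1756 × 1/4 = 439
  black smooth-coated: 1756 × 1/4 = 439
  white rough-coated: 1756 × 1/4 = 439
  white smooth-coated: 1756 × 1/4 = 439
χ² = Σ (O − E)² / E
  black rough-coated: (426 − 439)² / 439 = 0.3850
  black smooth-coated: (431 − 439)² / 439 = 0.1458
  white rough-coated: (427 − 439)² / 439 = 0.3280
  white smooth-coated: (472 − 439)² / 439 = 2.4806
χ² = 0.3850 + 0.1458 + 0.3280 + 2.4806 = 3.3394 ≈ 3.339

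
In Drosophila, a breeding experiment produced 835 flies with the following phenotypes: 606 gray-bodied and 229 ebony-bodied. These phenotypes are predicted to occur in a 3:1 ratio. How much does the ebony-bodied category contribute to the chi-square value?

1.964

Expected counts for N = 835 under a 3:1 ratio (total parts = 4):
  gray-bodied: 835 × 3/4 = 626.25
  ebony-bodied: 835 × 1/4 = 208.75
Contribution of ebony-bodied: (229 − 208.75)² / 208.75 = 1.9644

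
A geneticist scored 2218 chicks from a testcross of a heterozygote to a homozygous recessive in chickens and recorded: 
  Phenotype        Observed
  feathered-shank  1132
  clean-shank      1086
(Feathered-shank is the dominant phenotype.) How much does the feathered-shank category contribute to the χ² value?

0.477

A testcross of a heterozygote (Aa × aa) gives a 1:1 phenotypic ratio.
Total ratio parts = 2. Expected numbers out of 2218:
  feathered-shank: 2218 × 1/2 = 1109
  clean-shank: 2218 × 1/2 = 1109
Contribution of feathered-shank: (1132 − 1109)² / 1109 = 0.4770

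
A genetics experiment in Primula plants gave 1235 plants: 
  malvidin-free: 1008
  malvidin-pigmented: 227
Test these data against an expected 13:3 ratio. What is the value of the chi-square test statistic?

Under the 13:3 hypothesis (Σ ratio = 16, N = 1235):
  malvidin-free: 1235 × 13/16 = 1003.4375
  malvidin-pigmented: 1235 × 3/16 = 231.5625
χ² = Σ (O − E)² / E
  malvidin-free: (1008 − 1003.4375)² / 1003.4375 = 0.0207
  malvidin-pigmented: (227 − 231.5625)² / 231.5625 = 0.0899
χ² = 0.0207 + 0.0899 = 0.1106 ≈ 0.111

0.111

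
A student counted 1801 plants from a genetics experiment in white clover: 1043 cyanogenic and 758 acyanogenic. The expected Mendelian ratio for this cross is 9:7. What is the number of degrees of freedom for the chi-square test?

1

A goodness-of-fit test with 2 phenotype classes has df = 2 − 1 = 1.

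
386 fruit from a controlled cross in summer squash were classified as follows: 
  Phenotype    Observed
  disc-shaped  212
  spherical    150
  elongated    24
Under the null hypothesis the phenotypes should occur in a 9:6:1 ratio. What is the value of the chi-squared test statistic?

0.312

Total ratio parts = 16. Expected numbers out of 386:
  disc-shaped: 386 × 9/16 = 217.125
  spherical: 386 × 6/16 = 144.75
  elongated: 386 × 1/16 = 24.125
χ² = Σ (O − E)² / E
  disc-shaped: (212 − 217.125)² / 217.125 = 0.1210
  spherical: (150 − 144.75)² / 144.75 = 0.1904
  elongated: (24 − 24.125)² / 24.125 = 0.0006
χ² = 0.1210 + 0.1904 + 0.0006 = 0.312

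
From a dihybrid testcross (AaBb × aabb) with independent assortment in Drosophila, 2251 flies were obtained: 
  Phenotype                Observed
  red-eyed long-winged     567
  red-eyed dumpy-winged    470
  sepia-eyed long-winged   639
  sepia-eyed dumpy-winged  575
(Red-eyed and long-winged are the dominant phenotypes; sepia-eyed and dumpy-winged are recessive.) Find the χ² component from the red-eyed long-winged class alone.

0.032

A dihybrid testcross with independent assortment gives a 1:1:1:1 ratio.
Total ratio parts = 4. Expected numbers out of 2251:
  red-eyed long-winged: 2251 × 1/4 = 562.75
  red-eyed dumpy-winged: 2251 × 1/4 = 562.75
  sepia-eyed long-winged: 2251 × 1/4 = 562.75
  sepia-eyed dumpy-winged: 2251 × 1/4 = 562.75
Contribution of red-eyed long-winged: (567 − 562.75)² / 562.75 = 0.0321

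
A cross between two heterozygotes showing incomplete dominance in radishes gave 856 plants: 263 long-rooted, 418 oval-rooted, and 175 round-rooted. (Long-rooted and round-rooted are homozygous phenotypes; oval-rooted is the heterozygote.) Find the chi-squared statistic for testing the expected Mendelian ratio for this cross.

With incomplete dominance, a heterozygote × heterozygote cross gives a 1:2:1 phenotypic ratio.
Expected counts for N = 856 under a 1:2:1 ratio (total parts = 4):
  long-rooted: 856 × 1/4 = 214
  oval-rooted: 856 × 2/4 = 428
  round-rooted: 856 × 1/4 = 214
χ² = Σ (O − E)² / E
  long-rooted: (263 − 214)² / 214 = 11.2196
  oval-rooted: (418 − 428)² / 428 = 0.2336
  round-rooted: (175 − 214)² / 214 = 7.1075
χ² = 11.2196 + 0.2336 + 7.1075 = 18.5607 ≈ 18.561

18.561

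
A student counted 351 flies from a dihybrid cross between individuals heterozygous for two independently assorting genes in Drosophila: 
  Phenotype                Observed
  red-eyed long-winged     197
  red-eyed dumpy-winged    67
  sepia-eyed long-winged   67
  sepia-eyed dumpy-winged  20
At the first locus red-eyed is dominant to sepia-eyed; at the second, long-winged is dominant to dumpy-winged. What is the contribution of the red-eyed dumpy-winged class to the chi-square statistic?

A dihybrid F₂ with independent assortment and complete dominance at both loci gives a 9:3:3:1 phenotypic ratio.
Under the 9:3:3:1 hypothesis (Σ ratio = 16, N = 351):
  red-eyed long-winged: 351 × 9/16 = 197.4375
  red-eyed dumpy-winged: 351 × 3/16 = 65.8125
  sepia-eyed long-winged: 351 × 3/16 = 65.8125
  sepia-eyed dumpy-winged: 351 × 1/16 = 21.9375
Contribution of red-eyed dumpy-winged: (67 − 65.8125)² / 65.8125 = 0.0214

0.021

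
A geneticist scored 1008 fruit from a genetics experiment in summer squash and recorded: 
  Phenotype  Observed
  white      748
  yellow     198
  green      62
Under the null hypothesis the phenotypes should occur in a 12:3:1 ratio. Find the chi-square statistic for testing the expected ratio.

0.529

The 12:3:1 ratio has 16 parts, so with N = 1008 the expected counts are:
  white: 1008 × 12/16 = 756
  yellow: 1008 × 3/16 = 189
  green: 1008 × 1/16 = 63
χ² = Σ (O − E)² / E
  white: (748 − 756)² / 756 = 0.0847
  yellow: (198 − 189)² / 189 = 0.4286
  green: (62 − 63)² / 63 = 0.0159
χ² = 0.0847 + 0.4286 + 0.0159 = 0.5292 ≈ 0.529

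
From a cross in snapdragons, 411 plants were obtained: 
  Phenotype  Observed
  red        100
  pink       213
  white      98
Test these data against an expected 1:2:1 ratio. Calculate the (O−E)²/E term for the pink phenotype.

The 1:2:1 ratio has 4 parts, so with N = 411 the expected counts are:
  red: 411 × 1/4 = 102.75
  pink: 411 × 2/4 = 205.5
  white: 411 × 1/4 = 102.75
Contribution of pink: (213 − 205.5)² / 205.5 = 0.2737

0.274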